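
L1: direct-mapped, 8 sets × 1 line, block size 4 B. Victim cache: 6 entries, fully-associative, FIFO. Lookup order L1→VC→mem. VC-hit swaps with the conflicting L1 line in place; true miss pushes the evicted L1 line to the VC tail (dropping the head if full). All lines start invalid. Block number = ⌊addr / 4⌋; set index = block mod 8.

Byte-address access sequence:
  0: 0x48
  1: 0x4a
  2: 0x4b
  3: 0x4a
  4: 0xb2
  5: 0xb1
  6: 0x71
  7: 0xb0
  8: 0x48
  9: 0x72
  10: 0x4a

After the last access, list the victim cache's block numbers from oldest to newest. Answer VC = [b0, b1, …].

#0 0x48→b18/s2 MISS; vc=[]
#1 0x4a→b18/s2 L1-HIT; vc=[]
#2 0x4b→b18/s2 L1-HIT; vc=[]
#3 0x4a→b18/s2 L1-HIT; vc=[]
#4 0xb2→b44/s4 MISS; vc=[]
#5 0xb1→b44/s4 L1-HIT; vc=[]
#6 0x71→b28/s4 MISS; vc=[44]
#7 0xb0→b44/s4 VC-HIT; vc=[28]
#8 0x48→b18/s2 L1-HIT; vc=[28]
#9 0x72→b28/s4 VC-HIT; vc=[44]
#10 0x4a→b18/s2 L1-HIT; vc=[44]

VC = [44]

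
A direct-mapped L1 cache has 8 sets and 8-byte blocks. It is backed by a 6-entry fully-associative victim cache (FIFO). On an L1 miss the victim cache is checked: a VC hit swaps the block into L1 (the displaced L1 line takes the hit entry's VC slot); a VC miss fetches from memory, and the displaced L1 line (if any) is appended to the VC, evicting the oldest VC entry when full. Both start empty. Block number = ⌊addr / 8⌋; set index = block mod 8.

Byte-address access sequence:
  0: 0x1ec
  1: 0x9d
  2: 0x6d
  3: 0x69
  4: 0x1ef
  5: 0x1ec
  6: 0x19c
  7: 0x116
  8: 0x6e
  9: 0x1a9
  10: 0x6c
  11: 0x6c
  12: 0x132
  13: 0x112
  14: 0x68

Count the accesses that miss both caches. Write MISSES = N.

#0 0x1ec→b61/s5 MISS; vc=[]
#1 0x9d→b19/s3 MISS; vc=[]
#2 0x6d→b13/s5 MISS; vc=[61]
#3 0x69→b13/s5 L1-HIT; vc=[61]
#4 0x1ef→b61/s5 VC-HIT; vc=[13]
#5 0x1ec→b61/s5 L1-HIT; vc=[13]
#6 0x19c→b51/s3 MISS; vc=[13,19]
#7 0x116→b34/s2 MISS; vc=[13,19]
#8 0x6e→b13/s5 VC-HIT; vc=[61,19]
#9 0x1a9→b53/s5 MISS; vc=[61,19,13]
#10 0x6c→b13/s5 VC-HIT; vc=[61,19,53]
#11 0x6c→b13/s5 L1-HIT; vc=[61,19,53]
#12 0x132→b38/s6 MISS; vc=[61,19,53]
#13 0x112→b34/s2 L1-HIT; vc=[61,19,53]
#14 0x68→b13/s5 L1-HIT; vc=[61,19,53]

MISSES = 7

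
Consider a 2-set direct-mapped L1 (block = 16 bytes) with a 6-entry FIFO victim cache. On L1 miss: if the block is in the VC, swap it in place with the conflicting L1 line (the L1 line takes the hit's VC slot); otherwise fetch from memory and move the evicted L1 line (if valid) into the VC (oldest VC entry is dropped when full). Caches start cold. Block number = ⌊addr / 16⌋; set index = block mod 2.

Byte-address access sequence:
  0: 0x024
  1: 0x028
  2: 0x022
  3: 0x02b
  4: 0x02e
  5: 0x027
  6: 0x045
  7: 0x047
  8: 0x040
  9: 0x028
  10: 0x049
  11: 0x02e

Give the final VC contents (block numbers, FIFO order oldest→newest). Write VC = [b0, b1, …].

  [0] addr=0x24 blk=2 s=0: MISS | VC []
  [1] addr=0x28 blk=2 s=0: L1-HIT | VC []
  [2] addr=0x22 blk=2 s=0: L1-HIT | VC []
  [3] addr=0x2b blk=2 s=0: L1-HIT | VC []
  [4] addr=0x2e blk=2 s=0: L1-HIT | VC []
  [5] addr=0x27 blk=2 s=0: L1-HIT | VC []
  [6] addr=0x45 blk=4 s=0: MISS | VC [2]
  [7] addr=0x47 blk=4 s=0: L1-HIT | VC [2]
  [8] addr=0x40 blk=4 s=0: L1-HIT | VC [2]
  [9] addr=0x28 blk=2 s=0: VC-HIT | VC [4]
  [10] addr=0x49 blk=4 s=0: VC-HIT | VC [2]
  [11] addr=0x2e blk=2 s=0: VC-HIT | VC [4]

VC = [4]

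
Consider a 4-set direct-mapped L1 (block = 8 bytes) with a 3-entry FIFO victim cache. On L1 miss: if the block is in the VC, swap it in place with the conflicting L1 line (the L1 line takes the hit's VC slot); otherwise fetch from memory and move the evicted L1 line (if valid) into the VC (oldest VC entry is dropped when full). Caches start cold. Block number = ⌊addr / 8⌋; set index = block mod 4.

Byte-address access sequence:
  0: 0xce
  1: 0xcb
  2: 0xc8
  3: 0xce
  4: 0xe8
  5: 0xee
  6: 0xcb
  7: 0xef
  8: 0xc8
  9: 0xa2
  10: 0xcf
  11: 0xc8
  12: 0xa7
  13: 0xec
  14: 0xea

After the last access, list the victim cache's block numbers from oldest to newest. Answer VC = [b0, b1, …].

#0 0xce→b25/s1 MISS; vc=[]
#1 0xcb→b25/s1 L1-HIT; vc=[]
#2 0xc8→b25/s1 L1-HIT; vc=[]
#3 0xce→b25/s1 L1-HIT; vc=[]
#4 0xe8→b29/s1 MISS; vc=[25]
#5 0xee→b29/s1 L1-HIT; vc=[25]
#6 0xcb→b25/s1 VC-HIT; vc=[29]
#7 0xef→b29/s1 VC-HIT; vc=[25]
#8 0xc8→b25/s1 VC-HIT; vc=[29]
#9 0xa2→b20/s0 MISS; vc=[29]
#10 0xcf→b25/s1 L1-HIT; vc=[29]
#11 0xc8→b25/s1 L1-HIT; vc=[29]
#12 0xa7→b20/s0 L1-HIT; vc=[29]
#13 0xec→b29/s1 VC-HIT; vc=[25]
#14 0xea→b29/s1 L1-HIT; vc=[25]

VC = [25]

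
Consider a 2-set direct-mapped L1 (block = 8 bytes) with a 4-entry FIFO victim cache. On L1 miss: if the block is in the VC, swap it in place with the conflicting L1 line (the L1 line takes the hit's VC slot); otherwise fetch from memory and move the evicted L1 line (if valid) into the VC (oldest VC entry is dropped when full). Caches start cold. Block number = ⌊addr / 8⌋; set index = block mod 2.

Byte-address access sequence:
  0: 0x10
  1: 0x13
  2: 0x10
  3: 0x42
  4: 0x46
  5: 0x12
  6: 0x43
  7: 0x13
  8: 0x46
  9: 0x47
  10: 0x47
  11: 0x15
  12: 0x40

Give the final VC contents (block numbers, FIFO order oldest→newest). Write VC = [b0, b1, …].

VC = [2]

0: 0x10 (blk 2, set 0) → MISS  vc=[]
1: 0x13 (blk 2, set 0) → L1-HIT  vc=[]
2: 0x10 (blk 2, set 0) → L1-HIT  vc=[]
3: 0x42 (blk 8, set 0) → MISS  vc=[2]
4: 0x46 (blk 8, set 0) → L1-HIT  vc=[2]
5: 0x12 (blk 2, set 0) → VC-HIT  vc=[8]
6: 0x43 (blk 8, set 0) → VC-HIT  vc=[2]
7: 0x13 (blk 2, set 0) → VC-HIT  vc=[8]
8: 0x46 (blk 8, set 0) → VC-HIT  vc=[2]
9: 0x47 (blk 8, set 0) → L1-HIT  vc=[2]
10: 0x47 (blk 8, set 0) → L1-HIT  vc=[2]
11: 0x15 (blk 2, set 0) → VC-HIT  vc=[8]
12: 0x40 (blk 8, set 0) → VC-HIT  vc=[2]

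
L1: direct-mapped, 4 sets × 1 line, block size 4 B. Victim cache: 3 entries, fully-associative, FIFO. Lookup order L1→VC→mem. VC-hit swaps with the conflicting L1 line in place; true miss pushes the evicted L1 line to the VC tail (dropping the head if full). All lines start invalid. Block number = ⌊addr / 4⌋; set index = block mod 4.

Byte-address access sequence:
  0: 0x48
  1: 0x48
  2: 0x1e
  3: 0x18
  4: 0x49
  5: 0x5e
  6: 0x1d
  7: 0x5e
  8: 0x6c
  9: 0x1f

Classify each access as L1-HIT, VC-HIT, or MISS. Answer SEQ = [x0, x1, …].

0: 0x48 (blk 18, set 2) → MISS  vc=[]
1: 0x48 (blk 18, set 2) → L1-HIT  vc=[]
2: 0x1e (blk 7, set 3) → MISS  vc=[]
3: 0x18 (blk 6, set 2) → MISS  vc=[18]
4: 0x49 (blk 18, set 2) → VC-HIT  vc=[6]
5: 0x5e (blk 23, set 3) → MISS  vc=[6, 7]
6: 0x1d (blk 7, set 3) → VC-HIT  vc=[6, 23]
7: 0x5e (blk 23, set 3) → VC-HIT  vc=[6, 7]
8: 0x6c (blk 27, set 3) → MISS  vc=[6, 7, 23]
9: 0x1f (blk 7, set 3) → VC-HIT  vc=[6, 27, 23]

SEQ = [MISS, L1-HIT, MISS, MISS, VC-HIT, MISS, VC-HIT, VC-HIT, MISS, VC-HIT]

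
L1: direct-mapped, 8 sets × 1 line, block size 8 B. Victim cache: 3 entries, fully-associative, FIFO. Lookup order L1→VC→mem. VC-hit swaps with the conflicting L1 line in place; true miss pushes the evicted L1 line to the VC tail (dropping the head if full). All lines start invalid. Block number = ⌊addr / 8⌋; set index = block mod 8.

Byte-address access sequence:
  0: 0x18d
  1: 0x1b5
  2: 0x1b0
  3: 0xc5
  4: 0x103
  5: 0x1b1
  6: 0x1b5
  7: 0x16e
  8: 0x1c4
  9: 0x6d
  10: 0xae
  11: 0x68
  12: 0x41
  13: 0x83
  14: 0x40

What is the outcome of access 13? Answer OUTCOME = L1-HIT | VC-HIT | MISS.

0: 0x18d (blk 49, set 1) → MISS  vc=[]
1: 0x1b5 (blk 54, set 6) → MISS  vc=[]
2: 0x1b0 (blk 54, set 6) → L1-HIT  vc=[]
3: 0xc5 (blk 24, set 0) → MISS  vc=[]
4: 0x103 (blk 32, set 0) → MISS  vc=[24]
5: 0x1b1 (blk 54, set 6) → L1-HIT  vc=[24]
6: 0x1b5 (blk 54, set 6) → L1-HIT  vc=[24]
7: 0x16e (blk 45, set 5) → MISS  vc=[24]
8: 0x1c4 (blk 56, set 0) → MISS  vc=[24, 32]
9: 0x6d (blk 13, set 5) → MISS  vc=[24, 32, 45]
10: 0xae (blk 21, set 5) → MISS  vc=[32, 45, 13]
11: 0x68 (blk 13, set 5) → VC-HIT  vc=[32, 45, 21]
12: 0x41 (blk 8, set 0) → MISS  vc=[45, 21, 56]
13: 0x83 (blk 16, set 0) → MISS  vc=[21, 56, 8]
14: 0x40 (blk 8, set 0) → VC-HIT  vc=[21, 56, 16]

OUTCOME = MISS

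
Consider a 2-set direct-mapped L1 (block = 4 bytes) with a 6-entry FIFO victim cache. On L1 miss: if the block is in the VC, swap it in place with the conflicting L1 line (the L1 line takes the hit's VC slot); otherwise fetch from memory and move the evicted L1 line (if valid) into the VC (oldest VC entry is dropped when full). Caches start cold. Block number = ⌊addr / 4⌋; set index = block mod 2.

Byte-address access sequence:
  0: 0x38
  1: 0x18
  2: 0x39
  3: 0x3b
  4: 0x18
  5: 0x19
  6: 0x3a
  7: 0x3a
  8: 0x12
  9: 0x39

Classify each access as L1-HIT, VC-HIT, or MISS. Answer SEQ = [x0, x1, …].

0: 0x38 (blk 14, set 0) → MISS  vc=[]
1: 0x18 (blk 6, set 0) → MISS  vc=[14]
2: 0x39 (blk 14, set 0) → VC-HIT  vc=[6]
3: 0x3b (blk 14, set 0) → L1-HIT  vc=[6]
4: 0x18 (blk 6, set 0) → VC-HIT  vc=[14]
5: 0x19 (blk 6, set 0) → L1-HIT  vc=[14]
6: 0x3a (blk 14, set 0) → VC-HIT  vc=[6]
7: 0x3a (blk 14, set 0) → L1-HIT  vc=[6]
8: 0x12 (blk 4, set 0) → MISS  vc=[6, 14]
9: 0x39 (blk 14, set 0) → VC-HIT  vc=[6, 4]

SEQ = [MISS, MISS, VC-HIT, L1-HIT, VC-HIT, L1-HIT, VC-HIT, L1-HIT, MISS, VC-HIT]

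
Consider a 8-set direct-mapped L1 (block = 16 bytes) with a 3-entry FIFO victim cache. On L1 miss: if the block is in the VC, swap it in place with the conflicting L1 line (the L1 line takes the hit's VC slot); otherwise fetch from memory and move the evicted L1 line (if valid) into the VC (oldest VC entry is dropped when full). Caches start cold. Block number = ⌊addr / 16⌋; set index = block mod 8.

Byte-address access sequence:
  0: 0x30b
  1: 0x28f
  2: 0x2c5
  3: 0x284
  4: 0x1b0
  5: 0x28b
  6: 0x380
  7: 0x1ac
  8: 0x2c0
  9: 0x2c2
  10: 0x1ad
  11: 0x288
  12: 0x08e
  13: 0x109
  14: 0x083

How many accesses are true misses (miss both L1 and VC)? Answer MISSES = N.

MISSES = 8

  [0] addr=0x30b blk=48 s=0: MISS | VC []
  [1] addr=0x28f blk=40 s=0: MISS | VC [48]
  [2] addr=0x2c5 blk=44 s=4: MISS | VC [48]
  [3] addr=0x284 blk=40 s=0: L1-HIT | VC [48]
  [4] addr=0x1b0 blk=27 s=3: MISS | VC [48]
  [5] addr=0x28b blk=40 s=0: L1-HIT | VC [48]
  [6] addr=0x380 blk=56 s=0: MISS | VC [48, 40]
  [7] addr=0x1ac blk=26 s=2: MISS | VC [48, 40]
  [8] addr=0x2c0 blk=44 s=4: L1-HIT | VC [48, 40]
  [9] addr=0x2c2 blk=44 s=4: L1-HIT | VC [48, 40]
  [10] addr=0x1ad blk=26 s=2: L1-HIT | VC [48, 40]
  [11] addr=0x288 blk=40 s=0: VC-HIT | VC [48, 56]
  [12] addr=0x8e blk=8 s=0: MISS | VC [48, 56, 40]
  [13] addr=0x109 blk=16 s=0: MISS | VC [56, 40, 8]
  [14] addr=0x83 blk=8 s=0: VC-HIT | VC [56, 40, 16]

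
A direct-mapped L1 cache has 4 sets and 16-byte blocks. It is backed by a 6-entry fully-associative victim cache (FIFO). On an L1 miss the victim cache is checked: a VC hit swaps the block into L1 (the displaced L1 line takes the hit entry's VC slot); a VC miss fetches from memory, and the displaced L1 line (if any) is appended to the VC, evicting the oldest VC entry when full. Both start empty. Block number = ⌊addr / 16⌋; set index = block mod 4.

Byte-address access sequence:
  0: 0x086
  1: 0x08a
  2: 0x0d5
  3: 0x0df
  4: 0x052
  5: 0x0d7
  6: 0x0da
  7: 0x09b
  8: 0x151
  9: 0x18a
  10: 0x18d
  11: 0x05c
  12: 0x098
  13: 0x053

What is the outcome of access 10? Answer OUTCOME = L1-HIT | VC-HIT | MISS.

#0 0x86→b8/s0 MISS; vc=[]
#1 0x8a→b8/s0 L1-HIT; vc=[]
#2 0xd5→b13/s1 MISS; vc=[]
#3 0xdf→b13/s1 L1-HIT; vc=[]
#4 0x52→b5/s1 MISS; vc=[13]
#5 0xd7→b13/s1 VC-HIT; vc=[5]
#6 0xda→b13/s1 L1-HIT; vc=[5]
#7 0x9b→b9/s1 MISS; vc=[5,13]
#8 0x151→b21/s1 MISS; vc=[5,13,9]
#9 0x18a→b24/s0 MISS; vc=[5,13,9,8]
#10 0x18d→b24/s0 L1-HIT; vc=[5,13,9,8]
#11 0x5c→b5/s1 VC-HIT; vc=[21,13,9,8]
#12 0x98→b9/s1 VC-HIT; vc=[21,13,5,8]
#13 0x53→b5/s1 VC-HIT; vc=[21,13,9,8]

OUTCOME = L1-HIT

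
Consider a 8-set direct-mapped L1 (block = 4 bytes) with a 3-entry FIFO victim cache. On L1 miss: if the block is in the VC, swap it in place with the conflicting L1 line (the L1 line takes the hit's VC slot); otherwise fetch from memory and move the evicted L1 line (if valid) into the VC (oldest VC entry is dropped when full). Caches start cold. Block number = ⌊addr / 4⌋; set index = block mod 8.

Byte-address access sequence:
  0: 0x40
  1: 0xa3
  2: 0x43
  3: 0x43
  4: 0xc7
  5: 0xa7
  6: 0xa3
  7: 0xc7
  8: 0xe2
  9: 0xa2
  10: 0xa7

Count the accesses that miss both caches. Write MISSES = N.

#0 0x40→b16/s0 MISS; vc=[]
#1 0xa3→b40/s0 MISS; vc=[16]
#2 0x43→b16/s0 VC-HIT; vc=[40]
#3 0x43→b16/s0 L1-HIT; vc=[40]
#4 0xc7→b49/s1 MISS; vc=[40]
#5 0xa7→b41/s1 MISS; vc=[40,49]
#6 0xa3→b40/s0 VC-HIT; vc=[16,49]
#7 0xc7→b49/s1 VC-HIT; vc=[16,41]
#8 0xe2→b56/s0 MISS; vc=[16,41,40]
#9 0xa2→b40/s0 VC-HIT; vc=[16,41,56]
#10 0xa7→b41/s1 VC-HIT; vc=[16,49,56]

MISSES = 5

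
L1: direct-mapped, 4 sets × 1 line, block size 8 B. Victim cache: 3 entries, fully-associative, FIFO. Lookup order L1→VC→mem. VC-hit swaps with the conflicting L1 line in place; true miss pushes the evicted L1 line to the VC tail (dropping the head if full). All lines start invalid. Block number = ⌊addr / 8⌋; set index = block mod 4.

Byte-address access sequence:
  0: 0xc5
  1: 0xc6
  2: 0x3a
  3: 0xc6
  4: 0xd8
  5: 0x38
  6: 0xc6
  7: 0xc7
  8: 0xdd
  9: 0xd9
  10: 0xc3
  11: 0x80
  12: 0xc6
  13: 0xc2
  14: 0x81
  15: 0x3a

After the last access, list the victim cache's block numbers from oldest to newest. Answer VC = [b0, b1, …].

VC = [27, 24]

0: 0xc5 (blk 24, set 0) → MISS  vc=[]
1: 0xc6 (blk 24, set 0) → L1-HIT  vc=[]
2: 0x3a (blk 7, set 3) → MISS  vc=[]
3: 0xc6 (blk 24, set 0) → L1-HIT  vc=[]
4: 0xd8 (blk 27, set 3) → MISS  vc=[7]
5: 0x38 (blk 7, set 3) → VC-HIT  vc=[27]
6: 0xc6 (blk 24, set 0) → L1-HIT  vc=[27]
7: 0xc7 (blk 24, set 0) → L1-HIT  vc=[27]
8: 0xdd (blk 27, set 3) → VC-HIT  vc=[7]
9: 0xd9 (blk 27, set 3) → L1-HIT  vc=[7]
10: 0xc3 (blk 24, set 0) → L1-HIT  vc=[7]
11: 0x80 (blk 16, set 0) → MISS  vc=[7, 24]
12: 0xc6 (blk 24, set 0) → VC-HIT  vc=[7, 16]
13: 0xc2 (blk 24, set 0) → L1-HIT  vc=[7, 16]
14: 0x81 (blk 16, set 0) → VC-HIT  vc=[7, 24]
15: 0x3a (blk 7, set 3) → VC-HIT  vc=[27, 24]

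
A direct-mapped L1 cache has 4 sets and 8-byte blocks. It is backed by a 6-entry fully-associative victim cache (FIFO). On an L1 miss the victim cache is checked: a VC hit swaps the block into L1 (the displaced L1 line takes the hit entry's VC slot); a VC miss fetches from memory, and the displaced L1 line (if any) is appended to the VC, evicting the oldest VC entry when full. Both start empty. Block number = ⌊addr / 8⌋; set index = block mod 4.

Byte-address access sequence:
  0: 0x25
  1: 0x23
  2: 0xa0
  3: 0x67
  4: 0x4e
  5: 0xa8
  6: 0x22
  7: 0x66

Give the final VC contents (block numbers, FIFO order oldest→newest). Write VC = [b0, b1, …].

#0 0x25→b4/s0 MISS; vc=[]
#1 0x23→b4/s0 L1-HIT; vc=[]
#2 0xa0→b20/s0 MISS; vc=[4]
#3 0x67→b12/s0 MISS; vc=[4,20]
#4 0x4e→b9/s1 MISS; vc=[4,20]
#5 0xa8→b21/s1 MISS; vc=[4,20,9]
#6 0x22→b4/s0 VC-HIT; vc=[12,20,9]
#7 0x66→b12/s0 VC-HIT; vc=[4,20,9]

VC = [4, 20, 9]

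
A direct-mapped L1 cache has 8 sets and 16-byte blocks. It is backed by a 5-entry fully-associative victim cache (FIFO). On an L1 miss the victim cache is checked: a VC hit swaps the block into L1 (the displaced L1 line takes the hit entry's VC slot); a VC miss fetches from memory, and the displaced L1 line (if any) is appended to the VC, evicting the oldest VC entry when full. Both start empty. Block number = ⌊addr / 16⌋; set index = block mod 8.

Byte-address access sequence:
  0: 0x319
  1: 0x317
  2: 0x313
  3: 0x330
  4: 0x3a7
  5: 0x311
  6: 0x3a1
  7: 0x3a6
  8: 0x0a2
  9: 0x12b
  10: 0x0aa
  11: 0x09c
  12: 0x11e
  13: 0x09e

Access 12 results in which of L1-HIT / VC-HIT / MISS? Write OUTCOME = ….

0: 0x319 (blk 49, set 1) → MISS  vc=[]
1: 0x317 (blk 49, set 1) → L1-HIT  vc=[]
2: 0x313 (blk 49, set 1) → L1-HIT  vc=[]
3: 0x330 (blk 51, set 3) → MISS  vc=[]
4: 0x3a7 (blk 58, set 2) → MISS  vc=[]
5: 0x311 (blk 49, set 1) → L1-HIT  vc=[]
6: 0x3a1 (blk 58, set 2) → L1-HIT  vc=[]
7: 0x3a6 (blk 58, set 2) → L1-HIT  vc=[]
8: 0xa2 (blk 10, set 2) → MISS  vc=[58]
9: 0x12b (blk 18, set 2) → MISS  vc=[58, 10]
10: 0xaa (blk 10, set 2) → VC-HIT  vc=[58, 18]
11: 0x9c (blk 9, set 1) → MISS  vc=[58, 18, 49]
12: 0x11e (blk 17, set 1) → MISS  vc=[58, 18, 49, 9]
13: 0x9e (blk 9, set 1) → VC-HIT  vc=[58, 18, 49, 17]

OUTCOME = MISS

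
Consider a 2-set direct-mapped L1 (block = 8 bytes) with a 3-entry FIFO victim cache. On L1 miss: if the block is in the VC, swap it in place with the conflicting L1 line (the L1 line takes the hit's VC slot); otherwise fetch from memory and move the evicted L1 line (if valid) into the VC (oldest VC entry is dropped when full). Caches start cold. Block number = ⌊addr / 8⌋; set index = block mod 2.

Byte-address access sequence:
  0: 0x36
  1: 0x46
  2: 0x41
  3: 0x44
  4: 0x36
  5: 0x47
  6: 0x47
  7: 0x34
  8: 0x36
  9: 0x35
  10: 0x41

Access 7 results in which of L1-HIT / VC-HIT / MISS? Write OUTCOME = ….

OUTCOME = VC-HIT

0: 0x36 (blk 6, set 0) → MISS  vc=[]
1: 0x46 (blk 8, set 0) → MISS  vc=[6]
2: 0x41 (blk 8, set 0) → L1-HIT  vc=[6]
3: 0x44 (blk 8, set 0) → L1-HIT  vc=[6]
4: 0x36 (blk 6, set 0) → VC-HIT  vc=[8]
5: 0x47 (blk 8, set 0) → VC-HIT  vc=[6]
6: 0x47 (blk 8, set 0) → L1-HIT  vc=[6]
7: 0x34 (blk 6, set 0) → VC-HIT  vc=[8]
8: 0x36 (blk 6, set 0) → L1-HIT  vc=[8]
9: 0x35 (blk 6, set 0) → L1-HIT  vc=[8]
10: 0x41 (blk 8, set 0) → VC-HIT  vc=[6]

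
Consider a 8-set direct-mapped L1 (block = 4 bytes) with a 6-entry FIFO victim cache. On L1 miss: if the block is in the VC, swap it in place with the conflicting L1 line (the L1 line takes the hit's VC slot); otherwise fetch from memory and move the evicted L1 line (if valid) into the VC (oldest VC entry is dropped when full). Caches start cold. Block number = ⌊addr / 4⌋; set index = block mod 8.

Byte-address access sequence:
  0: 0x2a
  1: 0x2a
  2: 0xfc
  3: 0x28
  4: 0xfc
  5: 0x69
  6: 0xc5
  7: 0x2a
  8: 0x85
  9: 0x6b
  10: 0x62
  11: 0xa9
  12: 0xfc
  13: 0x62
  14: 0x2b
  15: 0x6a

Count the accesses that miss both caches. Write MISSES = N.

  [0] addr=0x2a blk=10 s=2: MISS | VC []
  [1] addr=0x2a blk=10 s=2: L1-HIT | VC []
  [2] addr=0xfc blk=63 s=7: MISS | VC []
  [3] addr=0x28 blk=10 s=2: L1-HIT | VC []
  [4] addr=0xfc blk=63 s=7: L1-HIT | VC []
  [5] addr=0x69 blk=26 s=2: MISS | VC [10]
  [6] addr=0xc5 blk=49 s=1: MISS | VC [10]
  [7] addr=0x2a blk=10 s=2: VC-HIT | VC [26]
  [8] addr=0x85 blk=33 s=1: MISS | VC [26, 49]
  [9] addr=0x6b blk=26 s=2: VC-HIT | VC [10, 49]
  [10] addr=0x62 blk=24 s=0: MISS | VC [10, 49]
  [11] addr=0xa9 blk=42 s=2: MISS | VC [10, 49, 26]
  [12] addr=0xfc blk=63 s=7: L1-HIT | VC [10, 49, 26]
  [13] addr=0x62 blk=24 s=0: L1-HIT | VC [10, 49, 26]
  [14] addr=0x2b blk=10 s=2: VC-HIT | VC [42, 49, 26]
  [15] addr=0x6a blk=26 s=2: VC-HIT | VC [42, 49, 10]

MISSES = 7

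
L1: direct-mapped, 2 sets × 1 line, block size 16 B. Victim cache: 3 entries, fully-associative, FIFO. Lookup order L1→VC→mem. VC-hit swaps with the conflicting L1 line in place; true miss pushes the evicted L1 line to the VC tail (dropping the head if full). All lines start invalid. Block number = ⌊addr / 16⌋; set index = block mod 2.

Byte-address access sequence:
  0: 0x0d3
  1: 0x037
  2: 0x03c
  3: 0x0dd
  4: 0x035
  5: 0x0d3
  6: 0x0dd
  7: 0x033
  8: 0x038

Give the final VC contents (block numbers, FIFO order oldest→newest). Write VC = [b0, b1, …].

VC = [13]

  [0] addr=0xd3 blk=13 s=1: MISS | VC []
  [1] addr=0x37 blk=3 s=1: MISS | VC [13]
  [2] addr=0x3c blk=3 s=1: L1-HIT | VC [13]
  [3] addr=0xdd blk=13 s=1: VC-HIT | VC [3]
  [4] addr=0x35 blk=3 s=1: VC-HIT | VC [13]
  [5] addr=0xd3 blk=13 s=1: VC-HIT | VC [3]
  [6] addr=0xdd blk=13 s=1: L1-HIT | VC [3]
  [7] addr=0x33 blk=3 s=1: VC-HIT | VC [13]
  [8] addr=0x38 blk=3 s=1: L1-HIT | VC [13]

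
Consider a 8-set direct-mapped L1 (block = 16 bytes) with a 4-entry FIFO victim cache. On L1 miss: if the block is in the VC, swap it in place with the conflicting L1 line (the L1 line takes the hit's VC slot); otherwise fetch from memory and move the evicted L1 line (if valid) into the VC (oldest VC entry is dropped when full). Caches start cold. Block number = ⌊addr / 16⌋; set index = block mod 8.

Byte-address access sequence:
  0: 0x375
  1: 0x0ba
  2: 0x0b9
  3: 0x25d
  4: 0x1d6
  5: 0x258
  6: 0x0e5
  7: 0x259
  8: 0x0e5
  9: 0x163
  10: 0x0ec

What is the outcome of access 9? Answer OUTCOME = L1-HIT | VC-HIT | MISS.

  [0] addr=0x375 blk=55 s=7: MISS | VC []
  [1] addr=0xba blk=11 s=3: MISS | VC []
  [2] addr=0xb9 blk=11 s=3: L1-HIT | VC []
  [3] addr=0x25d blk=37 s=5: MISS | VC []
  [4] addr=0x1d6 blk=29 s=5: MISS | VC [37]
  [5] addr=0x258 blk=37 s=5: VC-HIT | VC [29]
  [6] addr=0xe5 blk=14 s=6: MISS | VC [29]
  [7] addr=0x259 blk=37 s=5: L1-HIT | VC [29]
  [8] addr=0xe5 blk=14 s=6: L1-HIT | VC [29]
  [9] addr=0x163 blk=22 s=6: MISS | VC [29, 14]
  [10] addr=0xec blk=14 s=6: VC-HIT | VC [29, 22]

OUTCOME = MISS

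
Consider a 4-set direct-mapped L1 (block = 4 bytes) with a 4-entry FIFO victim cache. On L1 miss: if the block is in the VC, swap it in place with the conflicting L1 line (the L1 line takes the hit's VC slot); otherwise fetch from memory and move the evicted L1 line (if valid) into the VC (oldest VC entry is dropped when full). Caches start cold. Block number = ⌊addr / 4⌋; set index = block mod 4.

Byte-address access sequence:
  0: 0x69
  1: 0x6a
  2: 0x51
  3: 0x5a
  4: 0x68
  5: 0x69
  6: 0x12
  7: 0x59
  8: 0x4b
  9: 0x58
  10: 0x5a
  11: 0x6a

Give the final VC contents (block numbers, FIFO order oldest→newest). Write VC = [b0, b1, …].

VC = [22, 20, 18]

  [0] addr=0x69 blk=26 s=2: MISS | VC []
  [1] addr=0x6a blk=26 s=2: L1-HIT | VC []
  [2] addr=0x51 blk=20 s=0: MISS | VC []
  [3] addr=0x5a blk=22 s=2: MISS | VC [26]
  [4] addr=0x68 blk=26 s=2: VC-HIT | VC [22]
  [5] addr=0x69 blk=26 s=2: L1-HIT | VC [22]
  [6] addr=0x12 blk=4 s=0: MISS | VC [22, 20]
  [7] addr=0x59 blk=22 s=2: VC-HIT | VC [26, 20]
  [8] addr=0x4b blk=18 s=2: MISS | VC [26, 20, 22]
  [9] addr=0x58 blk=22 s=2: VC-HIT | VC [26, 20, 18]
  [10] addr=0x5a blk=22 s=2: L1-HIT | VC [26, 20, 18]
  [11] addr=0x6a blk=26 s=2: VC-HIT | VC [22, 20, 18]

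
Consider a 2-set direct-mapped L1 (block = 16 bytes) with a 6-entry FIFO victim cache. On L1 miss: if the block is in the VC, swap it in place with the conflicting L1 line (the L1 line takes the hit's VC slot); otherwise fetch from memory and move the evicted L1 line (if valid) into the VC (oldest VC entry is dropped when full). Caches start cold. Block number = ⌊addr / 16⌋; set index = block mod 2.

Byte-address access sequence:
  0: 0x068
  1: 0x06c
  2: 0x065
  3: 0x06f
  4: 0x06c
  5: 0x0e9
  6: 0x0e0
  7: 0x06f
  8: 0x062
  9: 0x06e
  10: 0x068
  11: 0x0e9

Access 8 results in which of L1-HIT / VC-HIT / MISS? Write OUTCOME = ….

#0 0x68→b6/s0 MISS; vc=[]
#1 0x6c→b6/s0 L1-HIT; vc=[]
#2 0x65→b6/s0 L1-HIT; vc=[]
#3 0x6f→b6/s0 L1-HIT; vc=[]
#4 0x6c→b6/s0 L1-HIT; vc=[]
#5 0xe9→b14/s0 MISS; vc=[6]
#6 0xe0→b14/s0 L1-HIT; vc=[6]
#7 0x6f→b6/s0 VC-HIT; vc=[14]
#8 0x62→b6/s0 L1-HIT; vc=[14]
#9 0x6e→b6/s0 L1-HIT; vc=[14]
#10 0x68→b6/s0 L1-HIT; vc=[14]
#11 0xe9→b14/s0 VC-HIT; vc=[6]

OUTCOME = L1-HIT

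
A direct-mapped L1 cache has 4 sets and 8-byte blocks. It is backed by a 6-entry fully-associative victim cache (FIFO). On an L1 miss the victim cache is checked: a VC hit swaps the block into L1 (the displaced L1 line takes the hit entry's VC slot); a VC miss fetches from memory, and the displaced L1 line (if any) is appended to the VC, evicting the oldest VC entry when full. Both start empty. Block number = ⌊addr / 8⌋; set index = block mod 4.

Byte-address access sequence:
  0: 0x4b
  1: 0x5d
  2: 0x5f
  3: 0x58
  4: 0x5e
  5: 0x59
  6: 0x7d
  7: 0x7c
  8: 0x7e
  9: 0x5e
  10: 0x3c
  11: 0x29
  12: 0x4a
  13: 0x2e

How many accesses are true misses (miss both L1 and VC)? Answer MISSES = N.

MISSES = 5

  [0] addr=0x4b blk=9 s=1: MISS | VC []
  [1] addr=0x5d blk=11 s=3: MISS | VC []
  [2] addr=0x5f blk=11 s=3: L1-HIT | VC []
  [3] addr=0x58 blk=11 s=3: L1-HIT | VC []
  [4] addr=0x5e blk=11 s=3: L1-HIT | VC []
  [5] addr=0x59 blk=11 s=3: L1-HIT | VC []
  [6] addr=0x7d blk=15 s=3: MISS | VC [11]
  [7] addr=0x7c blk=15 s=3: L1-HIT | VC [11]
  [8] addr=0x7e blk=15 s=3: L1-HIT | VC [11]
  [9] addr=0x5e blk=11 s=3: VC-HIT | VC [15]
  [10] addr=0x3c blk=7 s=3: MISS | VC [15, 11]
  [11] addr=0x29 blk=5 s=1: MISS | VC [15, 11, 9]
  [12] addr=0x4a blk=9 s=1: VC-HIT | VC [15, 11, 5]
  [13] addr=0x2e blk=5 s=1: VC-HIT | VC [15, 11, 9]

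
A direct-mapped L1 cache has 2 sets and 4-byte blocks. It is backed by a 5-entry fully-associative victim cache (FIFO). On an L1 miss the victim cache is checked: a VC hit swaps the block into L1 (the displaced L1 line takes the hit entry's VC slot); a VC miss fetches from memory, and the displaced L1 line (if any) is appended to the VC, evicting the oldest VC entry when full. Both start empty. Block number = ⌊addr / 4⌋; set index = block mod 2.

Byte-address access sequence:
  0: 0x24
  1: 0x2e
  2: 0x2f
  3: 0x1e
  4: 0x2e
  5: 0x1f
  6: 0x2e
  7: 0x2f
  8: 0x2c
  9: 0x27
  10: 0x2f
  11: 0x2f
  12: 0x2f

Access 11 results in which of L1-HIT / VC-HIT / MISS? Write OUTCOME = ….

OUTCOME = L1-HIT

0: 0x24 (blk 9, set 1) → MISS  vc=[]
1: 0x2e (blk 11, set 1) → MISS  vc=[9]
2: 0x2f (blk 11, set 1) → L1-HIT  vc=[9]
3: 0x1e (blk 7, set 1) → MISS  vc=[9, 11]
4: 0x2e (blk 11, set 1) → VC-HIT  vc=[9, 7]
5: 0x1f (blk 7, set 1) → VC-HIT  vc=[9, 11]
6: 0x2e (blk 11, set 1) → VC-HIT  vc=[9, 7]
7: 0x2f (blk 11, set 1) → L1-HIT  vc=[9, 7]
8: 0x2c (blk 11, set 1) → L1-HIT  vc=[9, 7]
9: 0x27 (blk 9, set 1) → VC-HIT  vc=[11, 7]
10: 0x2f (blk 11, set 1) → VC-HIT  vc=[9, 7]
11: 0x2f (blk 11, set 1) → L1-HIT  vc=[9, 7]
12: 0x2f (blk 11, set 1) → L1-HIT  vc=[9, 7]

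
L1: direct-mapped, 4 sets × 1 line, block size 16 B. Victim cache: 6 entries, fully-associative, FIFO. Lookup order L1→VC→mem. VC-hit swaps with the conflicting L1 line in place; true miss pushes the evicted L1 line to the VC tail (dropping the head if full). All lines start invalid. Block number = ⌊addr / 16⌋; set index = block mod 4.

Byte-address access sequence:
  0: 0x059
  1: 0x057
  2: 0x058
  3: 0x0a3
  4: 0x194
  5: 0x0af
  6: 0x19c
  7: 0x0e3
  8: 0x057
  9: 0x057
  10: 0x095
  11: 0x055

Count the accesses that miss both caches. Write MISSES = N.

#0 0x59→b5/s1 MISS; vc=[]
#1 0x57→b5/s1 L1-HIT; vc=[]
#2 0x58→b5/s1 L1-HIT; vc=[]
#3 0xa3→b10/s2 MISS; vc=[]
#4 0x194→b25/s1 MISS; vc=[5]
#5 0xaf→b10/s2 L1-HIT; vc=[5]
#6 0x19c→b25/s1 L1-HIT; vc=[5]
#7 0xe3→b14/s2 MISS; vc=[5,10]
#8 0x57→b5/s1 VC-HIT; vc=[25,10]
#9 0x57→b5/s1 L1-HIT; vc=[25,10]
#10 0x95→b9/s1 MISS; vc=[25,10,5]
#11 0x55→b5/s1 VC-HIT; vc=[25,10,9]

MISSES = 5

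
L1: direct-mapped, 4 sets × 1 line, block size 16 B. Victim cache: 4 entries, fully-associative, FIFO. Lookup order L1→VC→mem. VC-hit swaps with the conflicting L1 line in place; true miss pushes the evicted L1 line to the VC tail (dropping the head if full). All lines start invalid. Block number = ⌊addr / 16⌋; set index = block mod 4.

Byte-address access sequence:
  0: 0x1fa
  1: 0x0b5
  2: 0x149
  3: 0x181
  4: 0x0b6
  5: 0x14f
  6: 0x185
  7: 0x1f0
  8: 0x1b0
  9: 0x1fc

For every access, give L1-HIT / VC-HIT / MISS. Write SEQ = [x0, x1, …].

SEQ = [MISS, MISS, MISS, MISS, L1-HIT, VC-HIT, VC-HIT, VC-HIT, MISS, VC-HIT]

  [0] addr=0x1fa blk=31 s=3: MISS | VC []
  [1] addr=0xb5 blk=11 s=3: MISS | VC [31]
  [2] addr=0x149 blk=20 s=0: MISS | VC [31]
  [3] addr=0x181 blk=24 s=0: MISS | VC [31, 20]
  [4] addr=0xb6 blk=11 s=3: L1-HIT | VC [31, 20]
  [5] addr=0x14f blk=20 s=0: VC-HIT | VC [31, 24]
  [6] addr=0x185 blk=24 s=0: VC-HIT | VC [31, 20]
  [7] addr=0x1f0 blk=31 s=3: VC-HIT | VC [11, 20]
  [8] addr=0x1b0 blk=27 s=3: MISS | VC [11, 20, 31]
  [9] addr=0x1fc blk=31 s=3: VC-HIT | VC [11, 20, 27]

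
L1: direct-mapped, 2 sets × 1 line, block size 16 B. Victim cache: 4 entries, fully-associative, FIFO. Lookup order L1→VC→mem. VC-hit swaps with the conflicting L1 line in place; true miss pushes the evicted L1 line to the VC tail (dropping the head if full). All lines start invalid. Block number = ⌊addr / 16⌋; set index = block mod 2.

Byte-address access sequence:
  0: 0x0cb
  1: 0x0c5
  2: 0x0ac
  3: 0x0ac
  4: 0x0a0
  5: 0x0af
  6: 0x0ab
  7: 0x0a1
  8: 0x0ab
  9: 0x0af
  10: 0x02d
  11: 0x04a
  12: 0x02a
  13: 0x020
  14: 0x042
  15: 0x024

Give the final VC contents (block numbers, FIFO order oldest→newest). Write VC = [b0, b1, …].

0: 0xcb (blk 12, set 0) → MISS  vc=[]
1: 0xc5 (blk 12, set 0) → L1-HIT  vc=[]
2: 0xac (blk 10, set 0) → MISS  vc=[12]
3: 0xac (blk 10, set 0) → L1-HIT  vc=[12]
4: 0xa0 (blk 10, set 0) → L1-HIT  vc=[12]
5: 0xaf (blk 10, set 0) → L1-HIT  vc=[12]
6: 0xab (blk 10, set 0) → L1-HIT  vc=[12]
7: 0xa1 (blk 10, set 0) → L1-HIT  vc=[12]
8: 0xab (blk 10, set 0) → L1-HIT  vc=[12]
9: 0xaf (blk 10, set 0) → L1-HIT  vc=[12]
10: 0x2d (blk 2, set 0) → MISS  vc=[12, 10]
11: 0x4a (blk 4, set 0) → MISS  vc=[12, 10, 2]
12: 0x2a (blk 2, set 0) → VC-HIT  vc=[12, 10, 4]
13: 0x20 (blk 2, set 0) → L1-HIT  vc=[12, 10, 4]
14: 0x42 (blk 4, set 0) → VC-HIT  vc=[12, 10, 2]
15: 0x24 (blk 2, set 0) → VC-HIT  vc=[12, 10, 4]

VC = [12, 10, 4]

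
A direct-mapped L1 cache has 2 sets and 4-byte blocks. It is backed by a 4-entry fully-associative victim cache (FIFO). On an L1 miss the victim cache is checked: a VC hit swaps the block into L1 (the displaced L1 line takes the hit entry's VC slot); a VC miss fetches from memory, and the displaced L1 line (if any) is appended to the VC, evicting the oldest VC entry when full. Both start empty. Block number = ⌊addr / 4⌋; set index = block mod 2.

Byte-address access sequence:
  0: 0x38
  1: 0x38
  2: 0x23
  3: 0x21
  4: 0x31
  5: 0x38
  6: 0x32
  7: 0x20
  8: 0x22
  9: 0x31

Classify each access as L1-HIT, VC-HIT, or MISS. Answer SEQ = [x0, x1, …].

  [0] addr=0x38 blk=14 s=0: MISS | VC []
  [1] addr=0x38 blk=14 s=0: L1-HIT | VC []
  [2] addr=0x23 blk=8 s=0: MISS | VC [14]
  [3] addr=0x21 blk=8 s=0: L1-HIT | VC [14]
  [4] addr=0x31 blk=12 s=0: MISS | VC [14, 8]
  [5] addr=0x38 blk=14 s=0: VC-HIT | VC [12, 8]
  [6] addr=0x32 blk=12 s=0: VC-HIT | VC [14, 8]
  [7] addr=0x20 blk=8 s=0: VC-HIT | VC [14, 12]
  [8] addr=0x22 blk=8 s=0: L1-HIT | VC [14, 12]
  [9] addr=0x31 blk=12 s=0: VC-HIT | VC [14, 8]

SEQ = [MISS, L1-HIT, MISS, L1-HIT, MISS, VC-HIT, VC-HIT, VC-HIT, L1-HIT, VC-HIT]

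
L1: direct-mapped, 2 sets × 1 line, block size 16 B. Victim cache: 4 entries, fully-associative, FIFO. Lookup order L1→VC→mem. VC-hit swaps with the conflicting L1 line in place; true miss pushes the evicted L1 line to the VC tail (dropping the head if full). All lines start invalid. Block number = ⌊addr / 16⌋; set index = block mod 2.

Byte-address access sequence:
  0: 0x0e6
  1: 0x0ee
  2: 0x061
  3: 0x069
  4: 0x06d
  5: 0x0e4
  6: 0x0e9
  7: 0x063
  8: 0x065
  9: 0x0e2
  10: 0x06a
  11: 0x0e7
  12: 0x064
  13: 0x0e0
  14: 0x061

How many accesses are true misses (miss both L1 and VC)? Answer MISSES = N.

  [0] addr=0xe6 blk=14 s=0: MISS | VC []
  [1] addr=0xee blk=14 s=0: L1-HIT | VC []
  [2] addr=0x61 blk=6 s=0: MISS | VC [14]
  [3] addr=0x69 blk=6 s=0: L1-HIT | VC [14]
  [4] addr=0x6d blk=6 s=0: L1-HIT | VC [14]
  [5] addr=0xe4 blk=14 s=0: VC-HIT | VC [6]
  [6] addr=0xe9 blk=14 s=0: L1-HIT | VC [6]
  [7] addr=0x63 blk=6 s=0: VC-HIT | VC [14]
  [8] addr=0x65 blk=6 s=0: L1-HIT | VC [14]
  [9] addr=0xe2 blk=14 s=0: VC-HIT | VC [6]
  [10] addr=0x6a blk=6 s=0: VC-HIT | VC [14]
  [11] addr=0xe7 blk=14 s=0: VC-HIT | VC [6]
  [12] addr=0x64 blk=6 s=0: VC-HIT | VC [14]
  [13] addr=0xe0 blk=14 s=0: VC-HIT | VC [6]
  [14] addr=0x61 blk=6 s=0: VC-HIT | VC [14]

MISSES = 2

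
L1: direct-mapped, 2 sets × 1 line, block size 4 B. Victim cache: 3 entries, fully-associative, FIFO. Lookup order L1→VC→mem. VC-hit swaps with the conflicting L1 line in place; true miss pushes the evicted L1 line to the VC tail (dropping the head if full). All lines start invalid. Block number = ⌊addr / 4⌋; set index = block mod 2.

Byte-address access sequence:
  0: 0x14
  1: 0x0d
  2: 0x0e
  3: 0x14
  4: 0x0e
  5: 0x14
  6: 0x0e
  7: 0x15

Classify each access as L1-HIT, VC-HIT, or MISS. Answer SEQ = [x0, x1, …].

0: 0x14 (blk 5, set 1) → MISS  vc=[]
1: 0xd (blk 3, set 1) → MISS  vc=[5]
2: 0xe (blk 3, set 1) → L1-HIT  vc=[5]
3: 0x14 (blk 5, set 1) → VC-HIT  vc=[3]
4: 0xe (blk 3, set 1) → VC-HIT  vc=[5]
5: 0x14 (blk 5, set 1) → VC-HIT  vc=[3]
6: 0xe (blk 3, set 1) → VC-HIT  vc=[5]
7: 0x15 (blk 5, set 1) → VC-HIT  vc=[3]

SEQ = [MISS, MISS, L1-HIT, VC-HIT, VC-HIT, VC-HIT, VC-HIT, VC-HIT]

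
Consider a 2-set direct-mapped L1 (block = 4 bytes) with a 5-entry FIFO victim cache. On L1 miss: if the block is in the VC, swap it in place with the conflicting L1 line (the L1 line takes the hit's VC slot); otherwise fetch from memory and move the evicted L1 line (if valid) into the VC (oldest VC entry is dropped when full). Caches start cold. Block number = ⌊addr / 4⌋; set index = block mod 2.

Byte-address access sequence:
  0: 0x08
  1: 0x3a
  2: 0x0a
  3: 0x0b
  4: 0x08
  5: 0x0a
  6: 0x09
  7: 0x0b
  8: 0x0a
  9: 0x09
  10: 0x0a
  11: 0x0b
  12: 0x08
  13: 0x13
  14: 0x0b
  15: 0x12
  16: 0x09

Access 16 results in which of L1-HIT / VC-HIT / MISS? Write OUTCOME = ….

OUTCOME = VC-HIT

#0 0x8→b2/s0 MISS; vc=[]
#1 0x3a→b14/s0 MISS; vc=[2]
#2 0xa→b2/s0 VC-HIT; vc=[14]
#3 0xb→b2/s0 L1-HIT; vc=[14]
#4 0x8→b2/s0 L1-HIT; vc=[14]
#5 0xa→b2/s0 L1-HIT; vc=[14]
#6 0x9→b2/s0 L1-HIT; vc=[14]
#7 0xb→b2/s0 L1-HIT; vc=[14]
#8 0xa→b2/s0 L1-HIT; vc=[14]
#9 0x9→b2/s0 L1-HIT; vc=[14]
#10 0xa→b2/s0 L1-HIT; vc=[14]
#11 0xb→b2/s0 L1-HIT; vc=[14]
#12 0x8→b2/s0 L1-HIT; vc=[14]
#13 0x13→b4/s0 MISS; vc=[14,2]
#14 0xb→b2/s0 VC-HIT; vc=[14,4]
#15 0x12→b4/s0 VC-HIT; vc=[14,2]
#16 0x9→b2/s0 VC-HIT; vc=[14,4]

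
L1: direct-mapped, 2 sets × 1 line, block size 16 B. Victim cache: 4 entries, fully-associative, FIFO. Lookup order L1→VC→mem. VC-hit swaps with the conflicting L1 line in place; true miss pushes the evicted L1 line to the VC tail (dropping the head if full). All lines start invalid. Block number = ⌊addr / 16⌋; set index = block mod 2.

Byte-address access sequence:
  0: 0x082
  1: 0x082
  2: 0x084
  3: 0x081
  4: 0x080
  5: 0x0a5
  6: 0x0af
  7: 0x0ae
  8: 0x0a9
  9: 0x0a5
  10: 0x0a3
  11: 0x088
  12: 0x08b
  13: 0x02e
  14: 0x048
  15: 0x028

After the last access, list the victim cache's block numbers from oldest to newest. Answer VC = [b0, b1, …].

  [0] addr=0x82 blk=8 s=0: MISS | VC []
  [1] addr=0x82 blk=8 s=0: L1-HIT | VC []
  [2] addr=0x84 blk=8 s=0: L1-HIT | VC []
  [3] addr=0x81 blk=8 s=0: L1-HIT | VC []
  [4] addr=0x80 blk=8 s=0: L1-HIT | VC []
  [5] addr=0xa5 blk=10 s=0: MISS | VC [8]
  [6] addr=0xaf blk=10 s=0: L1-HIT | VC [8]
  [7] addr=0xae blk=10 s=0: L1-HIT | VC [8]
  [8] addr=0xa9 blk=10 s=0: L1-HIT | VC [8]
  [9] addr=0xa5 blk=10 s=0: L1-HIT | VC [8]
  [10] addr=0xa3 blk=10 s=0: L1-HIT | VC [8]
  [11] addr=0x88 blk=8 s=0: VC-HIT | VC [10]
  [12] addr=0x8b blk=8 s=0: L1-HIT | VC [10]
  [13] addr=0x2e blk=2 s=0: MISS | VC [10, 8]
  [14] addr=0x48 blk=4 s=0: MISS | VC [10, 8, 2]
  [15] addr=0x28 blk=2 s=0: VC-HIT | VC [10, 8, 4]

VC = [10, 8, 4]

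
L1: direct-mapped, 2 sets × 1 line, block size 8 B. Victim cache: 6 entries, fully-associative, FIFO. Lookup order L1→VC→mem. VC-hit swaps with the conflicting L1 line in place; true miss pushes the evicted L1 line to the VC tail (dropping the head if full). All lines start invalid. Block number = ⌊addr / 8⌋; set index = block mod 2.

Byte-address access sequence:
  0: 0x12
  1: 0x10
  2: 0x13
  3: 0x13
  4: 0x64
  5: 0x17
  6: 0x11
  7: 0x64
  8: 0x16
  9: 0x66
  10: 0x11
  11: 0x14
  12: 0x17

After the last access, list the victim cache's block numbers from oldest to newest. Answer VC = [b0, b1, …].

0: 0x12 (blk 2, set 0) → MISS  vc=[]
1: 0x10 (blk 2, set 0) → L1-HIT  vc=[]
2: 0x13 (blk 2, set 0) → L1-HIT  vc=[]
3: 0x13 (blk 2, set 0) → L1-HIT  vc=[]
4: 0x64 (blk 12, set 0) → MISS  vc=[2]
5: 0x17 (blk 2, set 0) → VC-HIT  vc=[12]
6: 0x11 (blk 2, set 0) → L1-HIT  vc=[12]
7: 0x64 (blk 12, set 0) → VC-HIT  vc=[2]
8: 0x16 (blk 2, set 0) → VC-HIT  vc=[12]
9: 0x66 (blk 12, set 0) → VC-HIT  vc=[2]
10: 0x11 (blk 2, set 0) → VC-HIT  vc=[12]
11: 0x14 (blk 2, set 0) → L1-HIT  vc=[12]
12: 0x17 (blk 2, set 0) → L1-HIT  vc=[12]

VC = [12]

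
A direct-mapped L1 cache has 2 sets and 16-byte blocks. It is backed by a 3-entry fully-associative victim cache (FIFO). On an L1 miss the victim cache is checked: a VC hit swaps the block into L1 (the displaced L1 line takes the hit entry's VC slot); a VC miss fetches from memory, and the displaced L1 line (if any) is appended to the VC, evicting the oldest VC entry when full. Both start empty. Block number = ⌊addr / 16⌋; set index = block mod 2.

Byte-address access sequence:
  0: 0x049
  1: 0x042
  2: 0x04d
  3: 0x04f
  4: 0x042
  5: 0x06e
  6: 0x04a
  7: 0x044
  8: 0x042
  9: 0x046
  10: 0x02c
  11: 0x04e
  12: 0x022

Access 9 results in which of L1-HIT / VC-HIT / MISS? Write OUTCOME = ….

#0 0x49→b4/s0 MISS; vc=[]
#1 0x42→b4/s0 L1-HIT; vc=[]
#2 0x4d→b4/s0 L1-HIT; vc=[]
#3 0x4f→b4/s0 L1-HIT; vc=[]
#4 0x42→b4/s0 L1-HIT; vc=[]
#5 0x6e→b6/s0 MISS; vc=[4]
#6 0x4a→b4/s0 VC-HIT; vc=[6]
#7 0x44→b4/s0 L1-HIT; vc=[6]
#8 0x42→b4/s0 L1-HIT; vc=[6]
#9 0x46→b4/s0 L1-HIT; vc=[6]
#10 0x2c→b2/s0 MISS; vc=[6,4]
#11 0x4e→b4/s0 VC-HIT; vc=[6,2]
#12 0x22→b2/s0 VC-HIT; vc=[6,4]

OUTCOME = L1-HIT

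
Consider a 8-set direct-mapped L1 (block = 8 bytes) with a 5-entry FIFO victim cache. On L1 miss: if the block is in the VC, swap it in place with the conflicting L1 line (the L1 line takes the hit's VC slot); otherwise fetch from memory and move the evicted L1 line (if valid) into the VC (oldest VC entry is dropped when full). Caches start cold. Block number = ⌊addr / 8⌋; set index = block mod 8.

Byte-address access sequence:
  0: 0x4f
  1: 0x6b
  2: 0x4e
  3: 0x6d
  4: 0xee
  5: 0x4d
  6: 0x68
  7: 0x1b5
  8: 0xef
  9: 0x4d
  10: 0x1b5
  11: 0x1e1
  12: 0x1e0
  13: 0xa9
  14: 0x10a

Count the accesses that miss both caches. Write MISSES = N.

MISSES = 7

0: 0x4f (blk 9, set 1) → MISS  vc=[]
1: 0x6b (blk 13, set 5) → MISS  vc=[]
2: 0x4e (blk 9, set 1) → L1-HIT  vc=[]
3: 0x6d (blk 13, set 5) → L1-HIT  vc=[]
4: 0xee (blk 29, set 5) → MISS  vc=[13]
5: 0x4d (blk 9, set 1) → L1-HIT  vc=[13]
6: 0x68 (blk 13, set 5) → VC-HIT  vc=[29]
7: 0x1b5 (blk 54, set 6) → MISS  vc=[29]
8: 0xef (blk 29, set 5) → VC-HIT  vc=[13]
9: 0x4d (blk 9, set 1) → L1-HIT  vc=[13]
10: 0x1b5 (blk 54, set 6) → L1-HIT  vc=[13]
11: 0x1e1 (blk 60, set 4) → MISS  vc=[13]
12: 0x1e0 (blk 60, set 4) → L1-HIT  vc=[13]
13: 0xa9 (blk 21, set 5) → MISS  vc=[13, 29]
14: 0x10a (blk 33, set 1) → MISS  vc=[13, 29, 9]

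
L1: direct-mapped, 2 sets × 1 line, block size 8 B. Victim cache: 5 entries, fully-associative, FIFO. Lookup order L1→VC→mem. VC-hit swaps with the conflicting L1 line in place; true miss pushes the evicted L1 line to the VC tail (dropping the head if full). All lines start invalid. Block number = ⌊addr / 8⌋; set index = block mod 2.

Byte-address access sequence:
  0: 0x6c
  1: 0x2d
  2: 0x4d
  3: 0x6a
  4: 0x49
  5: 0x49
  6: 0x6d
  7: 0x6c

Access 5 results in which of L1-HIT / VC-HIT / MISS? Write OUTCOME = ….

#0 0x6c→b13/s1 MISS; vc=[]
#1 0x2d→b5/s1 MISS; vc=[13]
#2 0x4d→b9/s1 MISS; vc=[13,5]
#3 0x6a→b13/s1 VC-HIT; vc=[9,5]
#4 0x49→b9/s1 VC-HIT; vc=[13,5]
#5 0x49→b9/s1 L1-HIT; vc=[13,5]
#6 0x6d→b13/s1 VC-HIT; vc=[9,5]
#7 0x6c→b13/s1 L1-HIT; vc=[9,5]

OUTCOME = L1-HIT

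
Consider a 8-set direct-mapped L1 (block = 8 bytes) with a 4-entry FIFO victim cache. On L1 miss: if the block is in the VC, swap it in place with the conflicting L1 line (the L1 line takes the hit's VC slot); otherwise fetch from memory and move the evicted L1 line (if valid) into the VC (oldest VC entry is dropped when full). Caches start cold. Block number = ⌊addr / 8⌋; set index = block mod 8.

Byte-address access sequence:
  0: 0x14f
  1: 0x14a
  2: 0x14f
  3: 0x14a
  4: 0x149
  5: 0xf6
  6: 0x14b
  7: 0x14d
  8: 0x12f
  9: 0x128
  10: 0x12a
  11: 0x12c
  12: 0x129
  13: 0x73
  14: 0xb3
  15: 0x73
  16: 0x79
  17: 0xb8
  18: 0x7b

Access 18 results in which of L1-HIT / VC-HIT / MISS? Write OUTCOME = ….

#0 0x14f→b41/s1 MISS; vc=[]
#1 0x14a→b41/s1 L1-HIT; vc=[]
#2 0x14f→b41/s1 L1-HIT; vc=[]
#3 0x14a→b41/s1 L1-HIT; vc=[]
#4 0x149→b41/s1 L1-HIT; vc=[]
#5 0xf6→b30/s6 MISS; vc=[]
#6 0x14b→b41/s1 L1-HIT; vc=[]
#7 0x14d→b41/s1 L1-HIT; vc=[]
#8 0x12f→b37/s5 MISS; vc=[]
#9 0x128→b37/s5 L1-HIT; vc=[]
#10 0x12a→b37/s5 L1-HIT; vc=[]
#11 0x12c→b37/s5 L1-HIT; vc=[]
#12 0x129→b37/s5 L1-HIT; vc=[]
#13 0x73→b14/s6 MISS; vc=[30]
#14 0xb3→b22/s6 MISS; vc=[30,14]
#15 0x73→b14/s6 VC-HIT; vc=[30,22]
#16 0x79→b15/s7 MISS; vc=[30,22]
#17 0xb8→b23/s7 MISS; vc=[30,22,15]
#18 0x7b→b15/s7 VC-HIT; vc=[30,22,23]

OUTCOME = VC-HIT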